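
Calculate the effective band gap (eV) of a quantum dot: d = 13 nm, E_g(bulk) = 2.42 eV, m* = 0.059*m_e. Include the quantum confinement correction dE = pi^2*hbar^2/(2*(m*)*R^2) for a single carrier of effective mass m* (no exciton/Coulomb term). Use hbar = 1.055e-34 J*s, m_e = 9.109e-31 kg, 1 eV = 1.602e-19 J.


Radius R = 13/2 nm = 6.5e-09 m
Confinement energy dE = pi^2 * hbar^2 / (2 * m_eff * m_e * R^2)
dE = pi^2 * (1.055e-34)^2 / (2 * 0.059 * 9.109e-31 * (6.5e-09)^2) J, divided by 1.602e-19 J/eV
dE = 0.151 eV
Total band gap = E_g(bulk) + dE = 2.42 + 0.151 = 2.571 eV

2.571


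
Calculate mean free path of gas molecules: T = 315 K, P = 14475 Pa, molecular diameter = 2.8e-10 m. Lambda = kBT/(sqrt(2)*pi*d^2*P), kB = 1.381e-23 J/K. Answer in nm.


Mean free path: lambda = kB*T / (sqrt(2) * pi * d^2 * P)
lambda = 1.381e-23 * 315 / (sqrt(2) * pi * (2.8e-10)^2 * 14475)
lambda = 8.62789e-07 m
lambda = 862.79 nm

862.79


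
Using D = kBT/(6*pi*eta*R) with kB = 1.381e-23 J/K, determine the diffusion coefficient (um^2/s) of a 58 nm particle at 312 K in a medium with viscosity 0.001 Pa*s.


Radius R = 58/2 = 29 nm = 2.9e-08 m
D = kB*T / (6*pi*eta*R)
D = 1.381e-23 * 312 / (6 * pi * 0.001 * 2.9e-08)
D = 7.88223e-12 m^2/s = 7.882 um^2/s

7.882


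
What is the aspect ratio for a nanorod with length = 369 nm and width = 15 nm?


Aspect ratio AR = length / diameter
AR = 369 / 15
AR = 24.6

24.6


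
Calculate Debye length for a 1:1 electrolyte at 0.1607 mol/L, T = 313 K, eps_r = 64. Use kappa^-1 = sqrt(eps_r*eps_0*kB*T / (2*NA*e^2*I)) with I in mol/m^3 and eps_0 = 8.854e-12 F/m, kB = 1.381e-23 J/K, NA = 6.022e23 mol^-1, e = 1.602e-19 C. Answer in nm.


Ionic strength I = 0.1607 * 1^2 * 1000 = 160.7 mol/m^3
kappa^-1 = sqrt(64 * 8.854e-12 * 1.381e-23 * 313 / (2 * 6.022e23 * (1.602e-19)^2 * 160.7))
kappa^-1 = 0.702 nm

0.702


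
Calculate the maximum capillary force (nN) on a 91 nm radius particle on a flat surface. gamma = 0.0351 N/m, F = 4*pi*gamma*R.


Convert radius: R = 91 nm = 9.1e-08 m
F = 4 * pi * gamma * R
F = 4 * pi * 0.0351 * 9.1e-08
F = 4.01382e-08 N = 40.1382 nN

40.1382


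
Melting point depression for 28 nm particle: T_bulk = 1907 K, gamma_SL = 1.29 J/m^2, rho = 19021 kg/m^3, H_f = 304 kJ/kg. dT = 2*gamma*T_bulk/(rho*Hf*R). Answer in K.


Radius R = 28/2 = 14 nm = 1.4e-08 m
Convert H_f = 304 kJ/kg = 304000 J/kg
dT = 2 * gamma_SL * T_bulk / (rho * H_f * R)
dT = 2 * 1.29 * 1907 / (19021 * 304000 * 1.4e-08)
dT = 60.8 K

60.8


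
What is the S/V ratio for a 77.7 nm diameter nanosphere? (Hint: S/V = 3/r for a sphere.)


Radius r = 77.7/2 = 38.85 nm
S/V = 3 / r = 3 / 38.85
S/V = 0.0772 nm^-1

0.0772


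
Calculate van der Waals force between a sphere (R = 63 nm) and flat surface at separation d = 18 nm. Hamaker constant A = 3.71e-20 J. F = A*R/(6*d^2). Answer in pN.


Convert to SI: R = 63 nm = 6.3e-08 m, d = 18 nm = 1.8e-08 m
F = A * R / (6 * d^2)
F = 3.71e-20 * 6.3e-08 / (6 * (1.8e-08)^2)
F = 1.20231e-12 N = 1.202 pN

1.202


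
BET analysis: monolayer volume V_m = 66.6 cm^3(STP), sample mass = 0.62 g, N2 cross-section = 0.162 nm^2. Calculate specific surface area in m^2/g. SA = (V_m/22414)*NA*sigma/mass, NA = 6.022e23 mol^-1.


Number of moles in monolayer = V_m / 22414 = 66.6 / 22414 = 0.00297136
Number of molecules = moles * NA = 0.00297136 * 6.022e23
SA = molecules * sigma / mass
SA = (66.6 / 22414) * 6.022e23 * 0.162e-18 / 0.62
SA = 467.5 m^2/g

467.5


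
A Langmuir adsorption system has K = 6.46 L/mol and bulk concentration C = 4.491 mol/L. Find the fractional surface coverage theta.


Langmuir isotherm: theta = K*C / (1 + K*C)
K*C = 6.46 * 4.491 = 29.01186
theta = 29.01186 / (1 + 29.01186) = 29.01186 / 30.01186
theta = 0.9667

0.9667


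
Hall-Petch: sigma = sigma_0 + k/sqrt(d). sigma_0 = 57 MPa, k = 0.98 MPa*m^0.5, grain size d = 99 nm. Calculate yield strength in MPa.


d = 99 nm = 9.9e-08 m
sqrt(d) = 0.0003146427
Hall-Petch contribution = k / sqrt(d) = 0.98 / 0.0003146427 = 3114.6 MPa
sigma = sigma_0 + k/sqrt(d) = 57 + 3114.6 = 3171.6 MPa

3171.6


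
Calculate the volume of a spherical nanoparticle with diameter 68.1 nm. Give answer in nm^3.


Radius r = 68.1/2 = 34.05 nm
Volume V = (4/3) * pi * r^3
V = (4/3) * pi * (34.05)^3
V = 165363.62 nm^3

165363.62


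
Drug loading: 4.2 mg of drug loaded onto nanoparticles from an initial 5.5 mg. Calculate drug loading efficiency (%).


Drug loading efficiency = (drug loaded / drug initial) * 100
DLE = 4.2 / 5.5 * 100
DLE = 0.7636 * 100
DLE = 76.36%

76.36


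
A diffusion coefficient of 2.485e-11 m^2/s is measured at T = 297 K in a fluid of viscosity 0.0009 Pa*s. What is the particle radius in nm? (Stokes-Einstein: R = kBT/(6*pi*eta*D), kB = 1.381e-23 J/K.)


Stokes-Einstein: R = kB*T / (6*pi*eta*D)
R = 1.381e-23 * 297 / (6 * pi * 0.0009 * 2.485e-11)
R = 9.72927e-09 m = 9.73 nm

9.73


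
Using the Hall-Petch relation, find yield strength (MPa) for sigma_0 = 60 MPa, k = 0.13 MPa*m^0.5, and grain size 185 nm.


d = 185 nm = 1.85e-07 m
sqrt(d) = 0.0004301163
Hall-Petch contribution = k / sqrt(d) = 0.13 / 0.0004301163 = 302.2 MPa
sigma = sigma_0 + k/sqrt(d) = 60 + 302.2 = 362.2 MPa

362.2


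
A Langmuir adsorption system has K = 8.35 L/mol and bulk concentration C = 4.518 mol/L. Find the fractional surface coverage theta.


Langmuir isotherm: theta = K*C / (1 + K*C)
K*C = 8.35 * 4.518 = 37.7253
theta = 37.7253 / (1 + 37.7253) = 37.7253 / 38.7253
theta = 0.9742

0.9742


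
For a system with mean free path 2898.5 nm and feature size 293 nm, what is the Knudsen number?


Knudsen number Kn = lambda / L
Kn = 2898.5 / 293
Kn = 9.8925

9.8925


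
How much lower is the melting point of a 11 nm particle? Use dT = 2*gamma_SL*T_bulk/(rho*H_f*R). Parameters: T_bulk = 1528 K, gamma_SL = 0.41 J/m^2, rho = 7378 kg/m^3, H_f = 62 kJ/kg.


Radius R = 11/2 = 5.5 nm = 5.5e-09 m
Convert H_f = 62 kJ/kg = 62000 J/kg
dT = 2 * gamma_SL * T_bulk / (rho * H_f * R)
dT = 2 * 0.41 * 1528 / (7378 * 62000 * 5.5e-09)
dT = 498.0 K

498.0


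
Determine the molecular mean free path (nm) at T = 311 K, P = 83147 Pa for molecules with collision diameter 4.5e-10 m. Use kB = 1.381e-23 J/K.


Mean free path: lambda = kB*T / (sqrt(2) * pi * d^2 * P)
lambda = 1.381e-23 * 311 / (sqrt(2) * pi * (4.5e-10)^2 * 83147)
lambda = 5.7414e-08 m
lambda = 57.41 nm

57.41


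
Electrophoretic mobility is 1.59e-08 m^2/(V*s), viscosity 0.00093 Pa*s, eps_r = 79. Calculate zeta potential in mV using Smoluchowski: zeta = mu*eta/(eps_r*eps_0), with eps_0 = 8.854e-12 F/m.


Smoluchowski equation: zeta = mu * eta / (eps_r * eps_0)
zeta = 1.59e-08 * 0.00093 / (79 * 8.854e-12)
zeta = 0.02114 V = 21.14 mV

21.14


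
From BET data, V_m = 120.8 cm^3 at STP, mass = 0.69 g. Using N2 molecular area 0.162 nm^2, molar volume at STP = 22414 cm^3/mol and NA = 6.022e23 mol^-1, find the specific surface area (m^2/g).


Number of moles in monolayer = V_m / 22414 = 120.8 / 22414 = 0.00538949
Number of molecules = moles * NA = 0.00538949 * 6.022e23
SA = molecules * sigma / mass
SA = (120.8 / 22414) * 6.022e23 * 0.162e-18 / 0.69
SA = 762.0 m^2/g

762.0


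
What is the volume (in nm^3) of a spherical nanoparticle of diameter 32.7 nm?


Radius r = 32.7/2 = 16.35 nm
Volume V = (4/3) * pi * r^3
V = (4/3) * pi * (16.35)^3
V = 18308.04 nm^3

18308.04


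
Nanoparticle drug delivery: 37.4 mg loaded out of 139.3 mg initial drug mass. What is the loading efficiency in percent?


Drug loading efficiency = (drug loaded / drug initial) * 100
DLE = 37.4 / 139.3 * 100
DLE = 0.2685 * 100
DLE = 26.85%

26.85


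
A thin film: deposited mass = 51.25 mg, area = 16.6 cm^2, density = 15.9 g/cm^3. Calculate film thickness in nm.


Convert: m = 51.25 mg = 5.1250e-05 kg, A = 16.6 cm^2 = 1.6600e-03 m^2, rho = 15.9 g/cm^3 = 15900 kg/m^3
t = m / (A * rho)
t = 5.1250e-05 / (1.6600e-03 * 15900)
t = 1.9417e-06 m = 1941.7 nm

1941.7


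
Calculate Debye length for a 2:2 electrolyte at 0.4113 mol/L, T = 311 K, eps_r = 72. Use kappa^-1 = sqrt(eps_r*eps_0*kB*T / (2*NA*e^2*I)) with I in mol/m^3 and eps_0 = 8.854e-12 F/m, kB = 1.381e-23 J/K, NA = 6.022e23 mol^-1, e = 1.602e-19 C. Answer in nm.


Ionic strength I = 0.4113 * 2^2 * 1000 = 1645.2 mol/m^3
kappa^-1 = sqrt(72 * 8.854e-12 * 1.381e-23 * 311 / (2 * 6.022e23 * (1.602e-19)^2 * 1645.2))
kappa^-1 = 0.232 nm

0.232


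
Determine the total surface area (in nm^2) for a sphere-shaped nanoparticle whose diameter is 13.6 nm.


Radius r = 13.6/2 = 6.8 nm
Surface area SA = 4 * pi * r^2
SA = 4 * pi * (6.8)^2
SA = 581.07 nm^2

581.07


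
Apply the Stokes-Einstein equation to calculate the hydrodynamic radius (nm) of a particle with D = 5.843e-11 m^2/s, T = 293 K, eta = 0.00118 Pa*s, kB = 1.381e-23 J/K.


Stokes-Einstein: R = kB*T / (6*pi*eta*D)
R = 1.381e-23 * 293 / (6 * pi * 0.00118 * 5.843e-11)
R = 3.11345e-09 m = 3.11 nm

3.11


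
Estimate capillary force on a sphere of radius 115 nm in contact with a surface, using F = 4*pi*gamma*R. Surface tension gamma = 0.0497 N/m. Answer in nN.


Convert radius: R = 115 nm = 1.15e-07 m
F = 4 * pi * gamma * R
F = 4 * pi * 0.0497 * 1.15e-07
F = 7.18231e-08 N = 71.8231 nN

71.8231


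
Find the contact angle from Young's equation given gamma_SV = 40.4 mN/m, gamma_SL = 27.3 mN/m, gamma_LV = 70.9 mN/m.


cos(theta) = (gamma_SV - gamma_SL) / gamma_LV
cos(theta) = (40.4 - 27.3) / 70.9
cos(theta) = 0.184767
theta = arccos(0.184767) = 79.35 degrees

79.35


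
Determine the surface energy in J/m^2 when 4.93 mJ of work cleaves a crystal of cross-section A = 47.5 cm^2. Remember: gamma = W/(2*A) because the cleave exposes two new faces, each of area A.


Convert: A = 47.5 cm^2 = 0.00475 m^2, W = 4.93 mJ = 0.00493 J
Cleaving exposes two faces of area A, so total new surface = 2*A and gamma = W / (2*A)
gamma = 0.00493 / (2 * 0.00475)
gamma = 0.519 J/m^2

0.519


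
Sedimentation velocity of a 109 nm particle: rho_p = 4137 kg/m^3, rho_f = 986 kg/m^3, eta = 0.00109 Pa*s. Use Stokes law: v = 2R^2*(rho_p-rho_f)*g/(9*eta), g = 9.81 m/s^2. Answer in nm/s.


Radius R = 109/2 nm = 5.45e-08 m
Density difference = 4137 - 986 = 3151 kg/m^3
v = 2 * R^2 * (rho_p - rho_f) * g / (9 * eta)
v = 2 * (5.45e-08)^2 * 3151 * 9.81 / (9 * 0.00109)
v = 1.87185e-08 m/s = 18.7185 nm/s

18.7185


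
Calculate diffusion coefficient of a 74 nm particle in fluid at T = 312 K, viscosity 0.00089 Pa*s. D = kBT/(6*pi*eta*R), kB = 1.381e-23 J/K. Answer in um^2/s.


Radius R = 74/2 = 37 nm = 3.7e-08 m
D = kB*T / (6*pi*eta*R)
D = 1.381e-23 * 312 / (6 * pi * 0.00089 * 3.7e-08)
D = 6.94153e-12 m^2/s = 6.942 um^2/s

6.942


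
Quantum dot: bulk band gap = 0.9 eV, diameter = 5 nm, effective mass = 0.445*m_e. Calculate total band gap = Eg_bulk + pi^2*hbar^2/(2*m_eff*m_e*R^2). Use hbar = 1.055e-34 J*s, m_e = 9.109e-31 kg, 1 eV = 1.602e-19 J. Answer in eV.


Radius R = 5/2 nm = 2.5e-09 m
Confinement energy dE = pi^2 * hbar^2 / (2 * m_eff * m_e * R^2)
dE = pi^2 * (1.055e-34)^2 / (2 * 0.445 * 9.109e-31 * (2.5e-09)^2) J, divided by 1.602e-19 J/eV
dE = 0.1353 eV
Total band gap = E_g(bulk) + dE = 0.9 + 0.1353 = 1.0353 eV

1.0353


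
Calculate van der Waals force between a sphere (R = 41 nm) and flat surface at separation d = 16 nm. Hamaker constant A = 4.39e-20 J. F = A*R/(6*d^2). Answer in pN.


Convert to SI: R = 41 nm = 4.1e-08 m, d = 16 nm = 1.6e-08 m
F = A * R / (6 * d^2)
F = 4.39e-20 * 4.1e-08 / (6 * (1.6e-08)^2)
F = 1.17181e-12 N = 1.172 pN

1.172


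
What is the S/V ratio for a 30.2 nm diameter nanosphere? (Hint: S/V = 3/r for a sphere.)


Radius r = 30.2/2 = 15.1 nm
S/V = 3 / r = 3 / 15.1
S/V = 0.1987 nm^-1

0.1987


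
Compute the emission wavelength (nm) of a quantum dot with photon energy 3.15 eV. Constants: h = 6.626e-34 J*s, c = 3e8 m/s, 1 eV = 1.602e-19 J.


Convert energy: E = 3.15 eV = 3.15 * 1.602e-19 = 5.0463e-19 J
lambda = h*c / E = 6.626e-34 * 3e8 / 5.0463e-19
lambda = 3.93912e-07 m = 393.9 nm

393.9


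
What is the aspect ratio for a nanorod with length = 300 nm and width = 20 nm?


Aspect ratio AR = length / diameter
AR = 300 / 20
AR = 15.0

15.0


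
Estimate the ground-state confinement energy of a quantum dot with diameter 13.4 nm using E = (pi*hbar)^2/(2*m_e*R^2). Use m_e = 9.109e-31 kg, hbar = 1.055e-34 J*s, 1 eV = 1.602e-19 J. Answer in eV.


Radius R = 13.4/2 = 6.7 nm = 6.7e-09 m
E = (pi * 1.055e-34)^2 / (2 * 9.109e-31 * (6.7e-09)^2)
E(J) = 1.34324e-21
E = E(J) / 1.602e-19 = 0.0084 eV

0.0084


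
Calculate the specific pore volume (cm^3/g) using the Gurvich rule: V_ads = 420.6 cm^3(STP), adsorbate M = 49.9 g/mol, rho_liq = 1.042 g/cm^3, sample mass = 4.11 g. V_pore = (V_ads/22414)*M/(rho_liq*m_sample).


Moles adsorbed n = V_ads / 22414 = 420.6 / 22414 = 1.876506e-02 mol
Liquid volume V_liq = n * M / rho_liq = 1.876506e-02 * 49.9 / 1.042 = 0.89863 cm^3
Specific pore volume V_pore = V_liq / m_sample = 0.89863 / 4.11
V_pore = 0.2186 cm^3/g

0.2186


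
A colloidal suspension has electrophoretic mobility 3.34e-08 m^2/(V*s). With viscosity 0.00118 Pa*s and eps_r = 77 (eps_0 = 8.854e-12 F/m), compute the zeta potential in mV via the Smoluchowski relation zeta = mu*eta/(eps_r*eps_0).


Smoluchowski equation: zeta = mu * eta / (eps_r * eps_0)
zeta = 3.34e-08 * 0.00118 / (77 * 8.854e-12)
zeta = 0.057809 V = 57.81 mV

57.81


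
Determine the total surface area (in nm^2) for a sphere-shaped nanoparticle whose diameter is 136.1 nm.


Radius r = 136.1/2 = 68.05 nm
Surface area SA = 4 * pi * r^2
SA = 4 * pi * (68.05)^2
SA = 58192.38 nm^2

58192.38


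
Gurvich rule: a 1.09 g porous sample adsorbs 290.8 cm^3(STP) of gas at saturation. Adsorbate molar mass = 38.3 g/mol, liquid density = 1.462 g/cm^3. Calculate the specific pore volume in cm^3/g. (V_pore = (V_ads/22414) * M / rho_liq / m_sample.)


Moles adsorbed n = V_ads / 22414 = 290.8 / 22414 = 1.297403e-02 mol
Liquid volume V_liq = n * M / rho_liq = 1.297403e-02 * 38.3 / 1.462 = 0.33988 cm^3
Specific pore volume V_pore = V_liq / m_sample = 0.33988 / 1.09
V_pore = 0.3118 cm^3/g

0.3118


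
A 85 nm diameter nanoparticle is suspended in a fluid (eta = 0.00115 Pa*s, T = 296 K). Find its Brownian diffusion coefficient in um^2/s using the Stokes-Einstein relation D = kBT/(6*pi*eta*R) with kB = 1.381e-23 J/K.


Radius R = 85/2 = 42.5 nm = 4.25e-08 m
D = kB*T / (6*pi*eta*R)
D = 1.381e-23 * 296 / (6 * pi * 0.00115 * 4.25e-08)
D = 4.43708e-12 m^2/s = 4.437 um^2/s

4.437


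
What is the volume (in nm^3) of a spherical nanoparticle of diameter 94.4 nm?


Radius r = 94.4/2 = 47.2 nm
Volume V = (4/3) * pi * r^3
V = (4/3) * pi * (47.2)^3
V = 440468.25 nm^3

440468.25


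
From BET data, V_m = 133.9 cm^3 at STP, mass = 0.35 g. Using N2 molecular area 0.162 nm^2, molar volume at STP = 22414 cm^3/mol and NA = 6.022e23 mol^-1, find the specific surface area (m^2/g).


Number of moles in monolayer = V_m / 22414 = 133.9 / 22414 = 0.00597394
Number of molecules = moles * NA = 0.00597394 * 6.022e23
SA = molecules * sigma / mass
SA = (133.9 / 22414) * 6.022e23 * 0.162e-18 / 0.35
SA = 1665.1 m^2/g

1665.1


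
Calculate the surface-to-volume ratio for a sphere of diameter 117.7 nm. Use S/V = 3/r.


Radius r = 117.7/2 = 58.85 nm
S/V = 3 / r = 3 / 58.85
S/V = 0.051 nm^-1

0.051


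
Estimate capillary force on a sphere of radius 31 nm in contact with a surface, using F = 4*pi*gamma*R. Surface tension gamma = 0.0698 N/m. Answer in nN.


Convert radius: R = 31 nm = 3.1e-08 m
F = 4 * pi * gamma * R
F = 4 * pi * 0.0698 * 3.1e-08
F = 2.71911e-08 N = 27.1911 nN

27.1911


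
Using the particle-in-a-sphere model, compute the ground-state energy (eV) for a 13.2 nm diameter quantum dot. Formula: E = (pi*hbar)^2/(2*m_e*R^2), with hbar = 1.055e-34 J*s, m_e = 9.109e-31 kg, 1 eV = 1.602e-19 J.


Radius R = 13.2/2 = 6.6 nm = 6.6e-09 m
E = (pi * 1.055e-34)^2 / (2 * 9.109e-31 * (6.6e-09)^2)
E(J) = 1.38425e-21
E = E(J) / 1.602e-19 = 0.0086 eV

0.0086


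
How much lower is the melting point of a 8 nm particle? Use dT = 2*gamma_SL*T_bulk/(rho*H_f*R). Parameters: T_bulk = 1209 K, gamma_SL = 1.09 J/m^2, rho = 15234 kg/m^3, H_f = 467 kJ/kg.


Radius R = 8/2 = 4 nm = 4e-09 m
Convert H_f = 467 kJ/kg = 467000 J/kg
dT = 2 * gamma_SL * T_bulk / (rho * H_f * R)
dT = 2 * 1.09 * 1209 / (15234 * 467000 * 4e-09)
dT = 92.6 K

92.6


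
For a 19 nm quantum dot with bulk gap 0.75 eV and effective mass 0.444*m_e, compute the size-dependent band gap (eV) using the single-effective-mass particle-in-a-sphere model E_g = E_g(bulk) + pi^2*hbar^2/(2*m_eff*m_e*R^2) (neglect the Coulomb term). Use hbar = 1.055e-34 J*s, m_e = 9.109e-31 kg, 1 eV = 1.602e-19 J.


Radius R = 19/2 nm = 9.5e-09 m
Confinement energy dE = pi^2 * hbar^2 / (2 * m_eff * m_e * R^2)
dE = pi^2 * (1.055e-34)^2 / (2 * 0.444 * 9.109e-31 * (9.5e-09)^2) J, divided by 1.602e-19 J/eV
dE = 0.0094 eV
Total band gap = E_g(bulk) + dE = 0.75 + 0.0094 = 0.7594 eV

0.7594


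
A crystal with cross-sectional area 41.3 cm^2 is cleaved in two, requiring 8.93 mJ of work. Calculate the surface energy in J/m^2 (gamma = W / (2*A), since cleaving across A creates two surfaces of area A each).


Convert: A = 41.3 cm^2 = 0.00413 m^2, W = 8.93 mJ = 0.00893 J
Cleaving exposes two faces of area A, so total new surface = 2*A and gamma = W / (2*A)
gamma = 0.00893 / (2 * 0.00413)
gamma = 1.081 J/m^2

1.081


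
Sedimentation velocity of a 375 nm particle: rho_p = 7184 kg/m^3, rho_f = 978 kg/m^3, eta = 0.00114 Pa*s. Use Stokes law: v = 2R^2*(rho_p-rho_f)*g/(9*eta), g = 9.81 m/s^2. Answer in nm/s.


Radius R = 375/2 nm = 1.875e-07 m
Density difference = 7184 - 978 = 6206 kg/m^3
v = 2 * R^2 * (rho_p - rho_f) * g / (9 * eta)
v = 2 * (1.875e-07)^2 * 6206 * 9.81 / (9 * 0.00114)
v = 4.17221e-07 m/s = 417.2208 nm/s

417.2208


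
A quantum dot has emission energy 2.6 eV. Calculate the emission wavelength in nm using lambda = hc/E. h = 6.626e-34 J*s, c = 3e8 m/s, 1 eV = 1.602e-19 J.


Convert energy: E = 2.6 eV = 2.6 * 1.602e-19 = 4.1652e-19 J
lambda = h*c / E = 6.626e-34 * 3e8 / 4.1652e-19
lambda = 4.7724e-07 m = 477.2 nm

477.2


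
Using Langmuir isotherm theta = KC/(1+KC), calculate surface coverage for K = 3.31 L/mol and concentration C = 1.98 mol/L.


Langmuir isotherm: theta = K*C / (1 + K*C)
K*C = 3.31 * 1.98 = 6.5538
theta = 6.5538 / (1 + 6.5538) = 6.5538 / 7.5538
theta = 0.8676

0.8676


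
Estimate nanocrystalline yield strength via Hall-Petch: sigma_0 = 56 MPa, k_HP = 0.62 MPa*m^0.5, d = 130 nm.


d = 130 nm = 1.3e-07 m
sqrt(d) = 0.0003605551
Hall-Petch contribution = k / sqrt(d) = 0.62 / 0.0003605551 = 1719.6 MPa
sigma = sigma_0 + k/sqrt(d) = 56 + 1719.6 = 1775.6 MPa

1775.6


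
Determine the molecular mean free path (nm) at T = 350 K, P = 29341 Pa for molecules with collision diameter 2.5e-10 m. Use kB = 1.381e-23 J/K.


Mean free path: lambda = kB*T / (sqrt(2) * pi * d^2 * P)
lambda = 1.381e-23 * 350 / (sqrt(2) * pi * (2.5e-10)^2 * 29341)
lambda = 5.93256e-07 m
lambda = 593.26 nm

593.26


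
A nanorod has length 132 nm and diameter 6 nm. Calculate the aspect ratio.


Aspect ratio AR = length / diameter
AR = 132 / 6
AR = 22.0

22.0


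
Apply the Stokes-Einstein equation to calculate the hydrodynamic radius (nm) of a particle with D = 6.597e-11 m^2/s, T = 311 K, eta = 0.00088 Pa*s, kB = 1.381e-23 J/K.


Stokes-Einstein: R = kB*T / (6*pi*eta*D)
R = 1.381e-23 * 311 / (6 * pi * 0.00088 * 6.597e-11)
R = 3.92486e-09 m = 3.92 nm

3.92


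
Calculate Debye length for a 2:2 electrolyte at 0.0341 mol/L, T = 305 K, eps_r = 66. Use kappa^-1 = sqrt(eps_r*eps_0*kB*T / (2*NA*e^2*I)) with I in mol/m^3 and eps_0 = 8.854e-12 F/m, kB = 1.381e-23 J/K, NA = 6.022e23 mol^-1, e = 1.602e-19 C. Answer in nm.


Ionic strength I = 0.0341 * 2^2 * 1000 = 136.4 mol/m^3
kappa^-1 = sqrt(66 * 8.854e-12 * 1.381e-23 * 305 / (2 * 6.022e23 * (1.602e-19)^2 * 136.4))
kappa^-1 = 0.764 nm

0.764


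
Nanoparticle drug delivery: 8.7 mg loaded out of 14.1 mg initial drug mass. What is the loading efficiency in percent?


Drug loading efficiency = (drug loaded / drug initial) * 100
DLE = 8.7 / 14.1 * 100
DLE = 0.617 * 100
DLE = 61.7%

61.7


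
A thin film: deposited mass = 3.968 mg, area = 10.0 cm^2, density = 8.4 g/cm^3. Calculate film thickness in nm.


Convert: m = 3.968 mg = 3.9680e-06 kg, A = 10.0 cm^2 = 1.0000e-03 m^2, rho = 8.4 g/cm^3 = 8400 kg/m^3
t = m / (A * rho)
t = 3.9680e-06 / (1.0000e-03 * 8400)
t = 4.7238e-07 m = 472.4 nm

472.4


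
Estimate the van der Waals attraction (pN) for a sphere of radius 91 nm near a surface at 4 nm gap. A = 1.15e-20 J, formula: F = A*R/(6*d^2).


Convert to SI: R = 91 nm = 9.1e-08 m, d = 4 nm = 4e-09 m
F = A * R / (6 * d^2)
F = 1.15e-20 * 9.1e-08 / (6 * (4e-09)^2)
F = 1.0901e-11 N = 10.901 pN

10.901


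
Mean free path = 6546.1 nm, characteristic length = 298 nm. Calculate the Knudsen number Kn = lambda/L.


Knudsen number Kn = lambda / L
Kn = 6546.1 / 298
Kn = 21.9668

21.9668


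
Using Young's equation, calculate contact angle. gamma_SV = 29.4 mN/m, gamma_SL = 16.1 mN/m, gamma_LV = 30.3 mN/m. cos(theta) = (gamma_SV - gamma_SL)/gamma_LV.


cos(theta) = (gamma_SV - gamma_SL) / gamma_LV
cos(theta) = (29.4 - 16.1) / 30.3
cos(theta) = 0.438944
theta = arccos(0.438944) = 63.96 degrees

63.96


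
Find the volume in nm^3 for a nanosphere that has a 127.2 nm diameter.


Radius r = 127.2/2 = 63.6 nm
Volume V = (4/3) * pi * r^3
V = (4/3) * pi * (63.6)^3
V = 1077605.89 nm^3

1077605.89


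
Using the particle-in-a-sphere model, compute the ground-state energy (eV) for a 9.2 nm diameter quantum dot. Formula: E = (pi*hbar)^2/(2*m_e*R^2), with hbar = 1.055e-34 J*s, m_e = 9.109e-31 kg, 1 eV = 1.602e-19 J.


Radius R = 9.2/2 = 4.6 nm = 4.6e-09 m
E = (pi * 1.055e-34)^2 / (2 * 9.109e-31 * (4.6e-09)^2)
E(J) = 2.84963e-21
E = E(J) / 1.602e-19 = 0.0178 eV

0.0178


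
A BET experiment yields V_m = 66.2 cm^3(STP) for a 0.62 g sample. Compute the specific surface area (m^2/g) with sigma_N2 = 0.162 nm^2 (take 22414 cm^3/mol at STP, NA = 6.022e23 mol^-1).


Number of moles in monolayer = V_m / 22414 = 66.2 / 22414 = 0.00295351
Number of molecules = moles * NA = 0.00295351 * 6.022e23
SA = molecules * sigma / mass
SA = (66.2 / 22414) * 6.022e23 * 0.162e-18 / 0.62
SA = 464.7 m^2/g

464.7


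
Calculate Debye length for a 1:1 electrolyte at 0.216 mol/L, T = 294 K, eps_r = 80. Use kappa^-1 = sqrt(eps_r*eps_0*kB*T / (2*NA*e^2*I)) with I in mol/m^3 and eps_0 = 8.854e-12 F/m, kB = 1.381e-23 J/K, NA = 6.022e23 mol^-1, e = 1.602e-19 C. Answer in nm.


Ionic strength I = 0.216 * 1^2 * 1000 = 216 mol/m^3
kappa^-1 = sqrt(80 * 8.854e-12 * 1.381e-23 * 294 / (2 * 6.022e23 * (1.602e-19)^2 * 216))
kappa^-1 = 0.656 nm

0.656


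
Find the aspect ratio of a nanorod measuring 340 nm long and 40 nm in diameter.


Aspect ratio AR = length / diameter
AR = 340 / 40
AR = 8.5

8.5


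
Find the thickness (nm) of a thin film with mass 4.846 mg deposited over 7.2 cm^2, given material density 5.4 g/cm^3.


Convert: m = 4.846 mg = 4.8460e-06 kg, A = 7.2 cm^2 = 7.2000e-04 m^2, rho = 5.4 g/cm^3 = 5400 kg/m^3
t = m / (A * rho)
t = 4.8460e-06 / (7.2000e-04 * 5400)
t = 1.2464e-06 m = 1246.4 nm

1246.4


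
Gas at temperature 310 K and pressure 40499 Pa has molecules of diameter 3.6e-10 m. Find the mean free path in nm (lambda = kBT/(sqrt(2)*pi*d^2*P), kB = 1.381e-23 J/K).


Mean free path: lambda = kB*T / (sqrt(2) * pi * d^2 * P)
lambda = 1.381e-23 * 310 / (sqrt(2) * pi * (3.6e-10)^2 * 40499)
lambda = 1.83587e-07 m
lambda = 183.59 nm

183.59


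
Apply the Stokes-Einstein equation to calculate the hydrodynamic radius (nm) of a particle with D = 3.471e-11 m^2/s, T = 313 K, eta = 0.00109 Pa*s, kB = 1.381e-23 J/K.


Stokes-Einstein: R = kB*T / (6*pi*eta*D)
R = 1.381e-23 * 313 / (6 * pi * 0.00109 * 3.471e-11)
R = 6.06116e-09 m = 6.06 nm

6.06


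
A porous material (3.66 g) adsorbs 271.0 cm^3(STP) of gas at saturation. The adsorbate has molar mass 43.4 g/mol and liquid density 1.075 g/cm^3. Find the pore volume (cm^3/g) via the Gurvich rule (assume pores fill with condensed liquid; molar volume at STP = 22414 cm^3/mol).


Moles adsorbed n = V_ads / 22414 = 271.0 / 22414 = 1.209066e-02 mol
Liquid volume V_liq = n * M / rho_liq = 1.209066e-02 * 43.4 / 1.075 = 0.48813 cm^3
Specific pore volume V_pore = V_liq / m_sample = 0.48813 / 3.66
V_pore = 0.1334 cm^3/g

0.1334


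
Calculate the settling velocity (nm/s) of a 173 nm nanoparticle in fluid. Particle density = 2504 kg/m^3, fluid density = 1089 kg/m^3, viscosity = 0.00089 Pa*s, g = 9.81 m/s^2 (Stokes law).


Radius R = 173/2 nm = 8.65e-08 m
Density difference = 2504 - 1089 = 1415 kg/m^3
v = 2 * R^2 * (rho_p - rho_f) * g / (9 * eta)
v = 2 * (8.65e-08)^2 * 1415 * 9.81 / (9 * 0.00089)
v = 2.59331e-08 m/s = 25.9331 nm/s

25.9331


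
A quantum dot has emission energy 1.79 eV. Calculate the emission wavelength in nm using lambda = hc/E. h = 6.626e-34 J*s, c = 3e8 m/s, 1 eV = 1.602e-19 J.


Convert energy: E = 1.79 eV = 1.79 * 1.602e-19 = 2.86758e-19 J
lambda = h*c / E = 6.626e-34 * 3e8 / 2.86758e-19
lambda = 6.93198e-07 m = 693.2 nm

693.2


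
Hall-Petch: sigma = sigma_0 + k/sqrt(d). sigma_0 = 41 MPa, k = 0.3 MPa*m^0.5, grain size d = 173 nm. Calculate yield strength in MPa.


d = 173 nm = 1.73e-07 m
sqrt(d) = 0.0004159327
Hall-Petch contribution = k / sqrt(d) = 0.3 / 0.0004159327 = 721.3 MPa
sigma = sigma_0 + k/sqrt(d) = 41 + 721.3 = 762.3 MPa

762.3


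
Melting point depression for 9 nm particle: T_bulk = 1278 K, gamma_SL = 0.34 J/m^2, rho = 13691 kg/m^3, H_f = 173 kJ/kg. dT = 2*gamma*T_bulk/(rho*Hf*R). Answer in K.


Radius R = 9/2 = 4.5 nm = 4.5e-09 m
Convert H_f = 173 kJ/kg = 173000 J/kg
dT = 2 * gamma_SL * T_bulk / (rho * H_f * R)
dT = 2 * 0.34 * 1278 / (13691 * 173000 * 4.5e-09)
dT = 81.5 K

81.5


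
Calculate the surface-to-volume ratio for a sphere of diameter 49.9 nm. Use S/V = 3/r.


Radius r = 49.9/2 = 24.95 nm
S/V = 3 / r = 3 / 24.95
S/V = 0.1202 nm^-1

0.1202


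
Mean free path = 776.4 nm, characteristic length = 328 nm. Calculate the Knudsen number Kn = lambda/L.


Knudsen number Kn = lambda / L
Kn = 776.4 / 328
Kn = 2.3671

2.3671


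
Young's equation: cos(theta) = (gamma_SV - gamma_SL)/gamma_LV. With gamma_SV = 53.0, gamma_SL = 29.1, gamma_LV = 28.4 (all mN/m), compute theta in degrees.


cos(theta) = (gamma_SV - gamma_SL) / gamma_LV
cos(theta) = (53.0 - 29.1) / 28.4
cos(theta) = 0.841549
theta = arccos(0.841549) = 32.7 degrees

32.7


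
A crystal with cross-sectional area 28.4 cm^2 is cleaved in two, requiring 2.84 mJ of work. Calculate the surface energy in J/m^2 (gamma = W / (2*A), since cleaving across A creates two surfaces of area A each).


Convert: A = 28.4 cm^2 = 0.00284 m^2, W = 2.84 mJ = 0.00284 J
Cleaving exposes two faces of area A, so total new surface = 2*A and gamma = W / (2*A)
gamma = 0.00284 / (2 * 0.00284)
gamma = 0.5 J/m^2

0.5


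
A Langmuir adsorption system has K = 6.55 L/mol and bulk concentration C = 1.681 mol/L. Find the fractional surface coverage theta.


Langmuir isotherm: theta = K*C / (1 + K*C)
K*C = 6.55 * 1.681 = 11.01055
theta = 11.01055 / (1 + 11.01055) = 11.01055 / 12.01055
theta = 0.9167

0.9167


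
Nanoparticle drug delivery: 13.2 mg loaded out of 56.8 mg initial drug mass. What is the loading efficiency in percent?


Drug loading efficiency = (drug loaded / drug initial) * 100
DLE = 13.2 / 56.8 * 100
DLE = 0.2324 * 100
DLE = 23.24%

23.24


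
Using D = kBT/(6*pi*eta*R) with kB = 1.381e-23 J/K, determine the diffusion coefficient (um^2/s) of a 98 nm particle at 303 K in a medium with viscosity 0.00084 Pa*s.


Radius R = 98/2 = 49 nm = 4.9e-08 m
D = kB*T / (6*pi*eta*R)
D = 1.381e-23 * 303 / (6 * pi * 0.00084 * 4.9e-08)
D = 5.39337e-12 m^2/s = 5.393 um^2/s

5.393


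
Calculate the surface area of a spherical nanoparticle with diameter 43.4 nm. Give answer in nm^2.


Radius r = 43.4/2 = 21.7 nm
Surface area SA = 4 * pi * r^2
SA = 4 * pi * (21.7)^2
SA = 5917.38 nm^2

5917.38


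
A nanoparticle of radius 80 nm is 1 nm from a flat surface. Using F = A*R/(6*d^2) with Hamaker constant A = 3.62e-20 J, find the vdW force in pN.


Convert to SI: R = 80 nm = 8e-08 m, d = 1 nm = 1e-09 m
F = A * R / (6 * d^2)
F = 3.62e-20 * 8e-08 / (6 * (1e-09)^2)
F = 4.82667e-10 N = 482.667 pN

482.667


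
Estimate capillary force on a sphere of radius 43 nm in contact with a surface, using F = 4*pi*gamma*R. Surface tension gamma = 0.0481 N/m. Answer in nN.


Convert radius: R = 43 nm = 4.3e-08 m
F = 4 * pi * gamma * R
F = 4 * pi * 0.0481 * 4.3e-08
F = 2.5991e-08 N = 25.991 nN

25.991


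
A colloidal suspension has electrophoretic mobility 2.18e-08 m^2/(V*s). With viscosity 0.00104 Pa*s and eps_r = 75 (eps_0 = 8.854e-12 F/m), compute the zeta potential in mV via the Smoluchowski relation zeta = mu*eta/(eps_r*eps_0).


Smoluchowski equation: zeta = mu * eta / (eps_r * eps_0)
zeta = 2.18e-08 * 0.00104 / (75 * 8.854e-12)
zeta = 0.034142 V = 34.14 mV

34.14


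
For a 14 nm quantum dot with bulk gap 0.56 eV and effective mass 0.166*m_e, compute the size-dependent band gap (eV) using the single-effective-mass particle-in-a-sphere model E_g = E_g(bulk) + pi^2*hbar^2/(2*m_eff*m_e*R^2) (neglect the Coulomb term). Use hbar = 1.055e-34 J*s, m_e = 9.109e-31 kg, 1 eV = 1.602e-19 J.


Radius R = 14/2 nm = 7e-09 m
Confinement energy dE = pi^2 * hbar^2 / (2 * m_eff * m_e * R^2)
dE = pi^2 * (1.055e-34)^2 / (2 * 0.166 * 9.109e-31 * (7e-09)^2) J, divided by 1.602e-19 J/eV
dE = 0.0463 eV
Total band gap = E_g(bulk) + dE = 0.56 + 0.0463 = 0.6063 eV

0.6063


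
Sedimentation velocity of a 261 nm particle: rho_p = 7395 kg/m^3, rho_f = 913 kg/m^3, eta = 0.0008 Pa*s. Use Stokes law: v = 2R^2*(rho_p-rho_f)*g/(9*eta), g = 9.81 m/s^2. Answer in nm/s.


Radius R = 261/2 nm = 1.305e-07 m
Density difference = 7395 - 913 = 6482 kg/m^3
v = 2 * R^2 * (rho_p - rho_f) * g / (9 * eta)
v = 2 * (1.305e-07)^2 * 6482 * 9.81 / (9 * 0.0008)
v = 3.00813e-07 m/s = 300.813 nm/s

300.813


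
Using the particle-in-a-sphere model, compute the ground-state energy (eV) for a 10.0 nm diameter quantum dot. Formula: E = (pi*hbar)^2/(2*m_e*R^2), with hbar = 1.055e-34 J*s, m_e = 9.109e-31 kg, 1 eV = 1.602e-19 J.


Radius R = 10.0/2 = 5 nm = 5e-09 m
E = (pi * 1.055e-34)^2 / (2 * 9.109e-31 * (5e-09)^2)
E(J) = 2.41193e-21
E = E(J) / 1.602e-19 = 0.0151 eV

0.0151


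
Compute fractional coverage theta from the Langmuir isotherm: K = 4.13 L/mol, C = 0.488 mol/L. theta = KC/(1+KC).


Langmuir isotherm: theta = K*C / (1 + K*C)
K*C = 4.13 * 0.488 = 2.01544
theta = 2.01544 / (1 + 2.01544) = 2.01544 / 3.01544
theta = 0.6684

0.6684


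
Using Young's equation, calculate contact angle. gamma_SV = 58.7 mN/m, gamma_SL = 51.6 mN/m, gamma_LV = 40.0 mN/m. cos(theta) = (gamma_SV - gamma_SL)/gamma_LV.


cos(theta) = (gamma_SV - gamma_SL) / gamma_LV
cos(theta) = (58.7 - 51.6) / 40.0
cos(theta) = 0.1775
theta = arccos(0.1775) = 79.78 degrees

79.78


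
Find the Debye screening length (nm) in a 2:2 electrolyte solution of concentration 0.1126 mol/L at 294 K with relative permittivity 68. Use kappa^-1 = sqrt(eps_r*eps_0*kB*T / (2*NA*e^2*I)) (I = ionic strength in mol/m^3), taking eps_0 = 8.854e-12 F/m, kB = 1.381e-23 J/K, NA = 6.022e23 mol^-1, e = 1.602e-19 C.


Ionic strength I = 0.1126 * 2^2 * 1000 = 450.4 mol/m^3
kappa^-1 = sqrt(68 * 8.854e-12 * 1.381e-23 * 294 / (2 * 6.022e23 * (1.602e-19)^2 * 450.4))
kappa^-1 = 0.419 nm

0.419


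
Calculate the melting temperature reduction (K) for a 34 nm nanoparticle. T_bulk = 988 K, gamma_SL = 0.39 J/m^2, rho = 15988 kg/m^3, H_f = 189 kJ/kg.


Radius R = 34/2 = 17 nm = 1.7e-08 m
Convert H_f = 189 kJ/kg = 189000 J/kg
dT = 2 * gamma_SL * T_bulk / (rho * H_f * R)
dT = 2 * 0.39 * 988 / (15988 * 189000 * 1.7e-08)
dT = 15.0 K

15.0


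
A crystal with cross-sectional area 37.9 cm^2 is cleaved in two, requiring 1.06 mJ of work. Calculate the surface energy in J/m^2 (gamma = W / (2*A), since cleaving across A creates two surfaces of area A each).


Convert: A = 37.9 cm^2 = 0.00379 m^2, W = 1.06 mJ = 0.00106 J
Cleaving exposes two faces of area A, so total new surface = 2*A and gamma = W / (2*A)
gamma = 0.00106 / (2 * 0.00379)
gamma = 0.14 J/m^2

0.14


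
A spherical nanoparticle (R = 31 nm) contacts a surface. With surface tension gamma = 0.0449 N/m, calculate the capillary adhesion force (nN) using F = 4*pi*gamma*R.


Convert radius: R = 31 nm = 3.1e-08 m
F = 4 * pi * gamma * R
F = 4 * pi * 0.0449 * 3.1e-08
F = 1.74911e-08 N = 17.4911 nN

17.4911


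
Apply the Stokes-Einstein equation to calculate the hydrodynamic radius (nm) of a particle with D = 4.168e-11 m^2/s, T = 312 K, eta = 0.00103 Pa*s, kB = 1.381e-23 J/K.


Stokes-Einstein: R = kB*T / (6*pi*eta*D)
R = 1.381e-23 * 312 / (6 * pi * 0.00103 * 4.168e-11)
R = 5.32454e-09 m = 5.32 nm

5.32


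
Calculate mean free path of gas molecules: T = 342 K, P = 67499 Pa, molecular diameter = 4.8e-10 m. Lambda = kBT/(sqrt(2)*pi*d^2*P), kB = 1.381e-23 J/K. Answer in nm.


Mean free path: lambda = kB*T / (sqrt(2) * pi * d^2 * P)
lambda = 1.381e-23 * 342 / (sqrt(2) * pi * (4.8e-10)^2 * 67499)
lambda = 6.83558e-08 m
lambda = 68.36 nm

68.36


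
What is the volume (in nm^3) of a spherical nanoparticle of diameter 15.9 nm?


Radius r = 15.9/2 = 7.95 nm
Volume V = (4/3) * pi * r^3
V = (4/3) * pi * (7.95)^3
V = 2104.7 nm^3

2104.7


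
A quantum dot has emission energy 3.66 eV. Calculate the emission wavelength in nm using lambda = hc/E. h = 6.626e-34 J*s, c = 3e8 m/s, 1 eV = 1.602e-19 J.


Convert energy: E = 3.66 eV = 3.66 * 1.602e-19 = 5.86332e-19 J
lambda = h*c / E = 6.626e-34 * 3e8 / 5.86332e-19
lambda = 3.39023e-07 m = 339.0 nm

339.0


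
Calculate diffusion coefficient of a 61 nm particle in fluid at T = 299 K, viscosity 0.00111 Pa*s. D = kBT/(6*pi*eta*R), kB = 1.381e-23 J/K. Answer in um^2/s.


Radius R = 61/2 = 30.5 nm = 3.05e-08 m
D = kB*T / (6*pi*eta*R)
D = 1.381e-23 * 299 / (6 * pi * 0.00111 * 3.05e-08)
D = 6.47055e-12 m^2/s = 6.471 um^2/s

6.471


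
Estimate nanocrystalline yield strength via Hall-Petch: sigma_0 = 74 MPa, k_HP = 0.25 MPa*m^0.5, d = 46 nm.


d = 46 nm = 4.6e-08 m
sqrt(d) = 0.0002144761
Hall-Petch contribution = k / sqrt(d) = 0.25 / 0.0002144761 = 1165.6 MPa
sigma = sigma_0 + k/sqrt(d) = 74 + 1165.6 = 1239.6 MPa

1239.6


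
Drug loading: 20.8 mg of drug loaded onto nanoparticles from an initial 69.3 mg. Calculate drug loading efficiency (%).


Drug loading efficiency = (drug loaded / drug initial) * 100
DLE = 20.8 / 69.3 * 100
DLE = 0.3001 * 100
DLE = 30.01%

30.01


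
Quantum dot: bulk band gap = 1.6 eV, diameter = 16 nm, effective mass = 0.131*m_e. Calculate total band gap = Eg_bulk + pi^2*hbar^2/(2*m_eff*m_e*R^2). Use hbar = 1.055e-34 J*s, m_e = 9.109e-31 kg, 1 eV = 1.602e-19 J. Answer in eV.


Radius R = 16/2 nm = 8e-09 m
Confinement energy dE = pi^2 * hbar^2 / (2 * m_eff * m_e * R^2)
dE = pi^2 * (1.055e-34)^2 / (2 * 0.131 * 9.109e-31 * (8e-09)^2) J, divided by 1.602e-19 J/eV
dE = 0.0449 eV
Total band gap = E_g(bulk) + dE = 1.6 + 0.0449 = 1.6449 eV

1.6449


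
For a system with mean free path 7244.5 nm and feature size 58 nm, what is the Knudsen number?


Knudsen number Kn = lambda / L
Kn = 7244.5 / 58
Kn = 124.9052

124.9052


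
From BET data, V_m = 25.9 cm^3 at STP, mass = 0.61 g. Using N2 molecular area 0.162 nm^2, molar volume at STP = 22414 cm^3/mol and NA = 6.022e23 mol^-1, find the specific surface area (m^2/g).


Number of moles in monolayer = V_m / 22414 = 25.9 / 22414 = 0.00115553
Number of molecules = moles * NA = 0.00115553 * 6.022e23
SA = molecules * sigma / mass
SA = (25.9 / 22414) * 6.022e23 * 0.162e-18 / 0.61
SA = 184.8 m^2/g

184.8


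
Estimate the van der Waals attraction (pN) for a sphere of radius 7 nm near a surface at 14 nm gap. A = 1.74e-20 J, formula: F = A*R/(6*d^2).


Convert to SI: R = 7 nm = 7e-09 m, d = 14 nm = 1.4e-08 m
F = A * R / (6 * d^2)
F = 1.74e-20 * 7e-09 / (6 * (1.4e-08)^2)
F = 1.03571e-13 N = 0.104 pN

0.104


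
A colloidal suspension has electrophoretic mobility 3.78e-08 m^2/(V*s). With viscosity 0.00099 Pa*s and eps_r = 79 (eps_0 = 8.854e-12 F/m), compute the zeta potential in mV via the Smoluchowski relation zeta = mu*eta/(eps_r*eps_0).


Smoluchowski equation: zeta = mu * eta / (eps_r * eps_0)
zeta = 3.78e-08 * 0.00099 / (79 * 8.854e-12)
zeta = 0.053501 V = 53.5 mV

53.5


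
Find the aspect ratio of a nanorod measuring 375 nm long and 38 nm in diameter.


Aspect ratio AR = length / diameter
AR = 375 / 38
AR = 9.87

9.87


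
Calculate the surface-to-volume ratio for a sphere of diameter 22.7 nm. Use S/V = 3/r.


Radius r = 22.7/2 = 11.35 nm
S/V = 3 / r = 3 / 11.35
S/V = 0.2643 nm^-1

0.2643


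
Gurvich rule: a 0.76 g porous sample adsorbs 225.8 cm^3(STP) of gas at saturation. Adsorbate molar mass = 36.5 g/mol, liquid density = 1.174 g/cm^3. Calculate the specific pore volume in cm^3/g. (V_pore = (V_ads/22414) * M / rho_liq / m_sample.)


Moles adsorbed n = V_ads / 22414 = 225.8 / 22414 = 1.007406e-02 mol
Liquid volume V_liq = n * M / rho_liq = 1.007406e-02 * 36.5 / 1.174 = 0.31321 cm^3
Specific pore volume V_pore = V_liq / m_sample = 0.31321 / 0.76
V_pore = 0.4121 cm^3/g

0.4121


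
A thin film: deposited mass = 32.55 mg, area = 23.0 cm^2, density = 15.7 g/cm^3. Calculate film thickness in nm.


Convert: m = 32.55 mg = 3.2550e-05 kg, A = 23.0 cm^2 = 2.3000e-03 m^2, rho = 15.7 g/cm^3 = 15700 kg/m^3
t = m / (A * rho)
t = 3.2550e-05 / (2.3000e-03 * 15700)
t = 9.0141e-07 m = 901.4 nm

901.4


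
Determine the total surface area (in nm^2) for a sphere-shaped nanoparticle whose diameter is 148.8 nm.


Radius r = 148.8/2 = 74.4 nm
Surface area SA = 4 * pi * r^2
SA = 4 * pi * (74.4)^2
SA = 69559.39 nm^2

69559.39


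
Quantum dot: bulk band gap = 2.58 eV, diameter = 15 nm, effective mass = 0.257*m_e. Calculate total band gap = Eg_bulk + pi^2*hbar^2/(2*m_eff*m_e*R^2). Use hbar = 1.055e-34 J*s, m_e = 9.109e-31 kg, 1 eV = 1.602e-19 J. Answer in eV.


Radius R = 15/2 nm = 7.5e-09 m
Confinement energy dE = pi^2 * hbar^2 / (2 * m_eff * m_e * R^2)
dE = pi^2 * (1.055e-34)^2 / (2 * 0.257 * 9.109e-31 * (7.5e-09)^2) J, divided by 1.602e-19 J/eV
dE = 0.026 eV
Total band gap = E_g(bulk) + dE = 2.58 + 0.026 = 2.606 eV

2.606


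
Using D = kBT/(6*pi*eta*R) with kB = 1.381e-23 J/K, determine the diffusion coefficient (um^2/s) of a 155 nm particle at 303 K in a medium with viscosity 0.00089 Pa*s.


Radius R = 155/2 = 77.5 nm = 7.75e-08 m
D = kB*T / (6*pi*eta*R)
D = 1.381e-23 * 303 / (6 * pi * 0.00089 * 7.75e-08)
D = 3.21843e-12 m^2/s = 3.218 um^2/s

3.218


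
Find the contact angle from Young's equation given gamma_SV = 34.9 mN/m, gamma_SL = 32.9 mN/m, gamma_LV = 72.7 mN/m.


cos(theta) = (gamma_SV - gamma_SL) / gamma_LV
cos(theta) = (34.9 - 32.9) / 72.7
cos(theta) = 0.02751
theta = arccos(0.02751) = 88.42 degrees

88.42


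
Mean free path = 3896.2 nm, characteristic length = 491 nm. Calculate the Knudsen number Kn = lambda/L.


Knudsen number Kn = lambda / L
Kn = 3896.2 / 491
Kn = 7.9352

7.9352


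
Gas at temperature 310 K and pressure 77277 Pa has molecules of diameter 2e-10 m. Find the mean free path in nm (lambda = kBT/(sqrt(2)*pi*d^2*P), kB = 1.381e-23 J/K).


Mean free path: lambda = kB*T / (sqrt(2) * pi * d^2 * P)
lambda = 1.381e-23 * 310 / (sqrt(2) * pi * (2e-10)^2 * 77277)
lambda = 3.11731e-07 m
lambda = 311.73 nm

311.73


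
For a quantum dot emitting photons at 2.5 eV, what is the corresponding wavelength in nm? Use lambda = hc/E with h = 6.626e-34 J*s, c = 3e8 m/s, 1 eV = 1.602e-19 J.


Convert energy: E = 2.5 eV = 2.5 * 1.602e-19 = 4.005e-19 J
lambda = h*c / E = 6.626e-34 * 3e8 / 4.005e-19
lambda = 4.9633e-07 m = 496.3 nm

496.3


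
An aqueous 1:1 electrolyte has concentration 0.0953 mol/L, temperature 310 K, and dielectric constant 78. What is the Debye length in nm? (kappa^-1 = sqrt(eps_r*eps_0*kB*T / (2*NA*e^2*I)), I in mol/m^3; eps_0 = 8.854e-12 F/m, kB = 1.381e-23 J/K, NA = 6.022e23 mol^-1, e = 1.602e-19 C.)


Ionic strength I = 0.0953 * 1^2 * 1000 = 95.3 mol/m^3
kappa^-1 = sqrt(78 * 8.854e-12 * 1.381e-23 * 310 / (2 * 6.022e23 * (1.602e-19)^2 * 95.3))
kappa^-1 = 1.002 nm

1.002
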